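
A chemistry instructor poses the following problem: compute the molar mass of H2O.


M(H2O) = 2×1.008 + 1×16.0
= 2.02 + 16.0
= 18.02 g/mol

18.02 g/mol


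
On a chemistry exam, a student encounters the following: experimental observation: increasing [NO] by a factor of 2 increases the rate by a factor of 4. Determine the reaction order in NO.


rate ∝ [NO]^n
2^n = 4 → n = 2
Order in NO: 2

2


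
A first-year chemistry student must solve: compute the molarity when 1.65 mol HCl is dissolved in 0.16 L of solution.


M = n/V = 1.65/0.16 = 10.313 mol/L

10.313 M


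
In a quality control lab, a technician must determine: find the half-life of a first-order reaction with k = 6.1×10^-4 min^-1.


t½ = ln2/k = 0.693147/(6.1×10^-4 min^-1)
= 1136 min

1136 min


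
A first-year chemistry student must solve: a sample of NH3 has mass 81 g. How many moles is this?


M(NH3) = 17.03 g/mol
n = mass/M = 81/17.03 = 4.7563 mol

4.7563 mol


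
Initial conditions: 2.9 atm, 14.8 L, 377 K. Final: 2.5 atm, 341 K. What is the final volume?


P1V1/T1 = P2V2/T2
V2 = P1V1T2/(T1P2)
= 2.9×14.8×341/(377×2.5)
= 15.529 L

15.529 L


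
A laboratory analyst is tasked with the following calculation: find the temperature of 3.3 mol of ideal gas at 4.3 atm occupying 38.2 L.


PV = nRT  (R = 0.08206 L·atm/(mol·K))
T = PV/(nR) = 4.3×38.2/(3.3×0.08206)
= 164.26/0.270798
= 606.58 K

606.58 K


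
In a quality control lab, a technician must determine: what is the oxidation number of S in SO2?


x + 2(-2) = 0, so x = +4
Oxidation number: +4

+4


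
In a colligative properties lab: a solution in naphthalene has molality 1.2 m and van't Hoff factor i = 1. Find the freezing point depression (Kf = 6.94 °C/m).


ΔTf = Kf × m × i
= 6.94 × 1.2 × 1
= 8.328 °C

8.328 °C


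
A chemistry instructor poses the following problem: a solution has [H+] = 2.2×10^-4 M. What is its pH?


pH = -log10([H+]) = -log10(2.2×10^-4)
= 4 - log10(2.2)
= 4 - 0.34
= 3.66

3.66


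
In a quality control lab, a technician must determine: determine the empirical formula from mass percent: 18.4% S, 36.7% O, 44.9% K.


Assume 100 g sample. Moles of each element:
  S: 18.4/32.07 = 0.574 mol
  O: 36.7/16.0 = 2.294 mol
  K: 44.9/39.1 = 1.148 mol
Divide by smallest (0.574):
  S: 0.574/0.574 = 1.0
  O: 2.294/0.574 = 4.0
  K: 1.148/0.574 = 2.0
Empirical formula: K2SO4

K2SO4


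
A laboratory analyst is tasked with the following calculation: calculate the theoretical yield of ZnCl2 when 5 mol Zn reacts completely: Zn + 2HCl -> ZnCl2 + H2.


Mole ratio ZnCl2:Zn = 1:1
n(ZnCl2) = 5 × 1/1 = 5.000 mol
mass = 5.000 × 136.28 = 681.4 g

681.4 g


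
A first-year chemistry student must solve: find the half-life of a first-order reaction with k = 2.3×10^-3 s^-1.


t½ = ln2/k = 0.693147/(2.3×10^-3 s^-1)
= 301.4 s

301.4 s


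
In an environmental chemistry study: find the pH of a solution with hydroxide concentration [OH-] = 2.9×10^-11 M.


pOH = -log10([OH-]) = -log10(2.9×10^-11)
= 11 - log10(2.9) = 10.54
pH = 14 - pOH = 14 - 10.54 = 3.46

3.46


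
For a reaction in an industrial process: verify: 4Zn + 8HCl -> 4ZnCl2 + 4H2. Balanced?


Equation: 4Zn + 8HCl -> 4ZnCl2 + 4H2
Check atoms: Cl: 8=8, H: 8=8, Zn: 4=4
Balanced

Yes, balanced


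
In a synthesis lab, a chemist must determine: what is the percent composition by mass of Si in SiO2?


M(SiO2) = 1×28.09 + 2×16.0 = 60.09 g/mol
Mass of Si = 1 × 28.09 = 28.09 g/mol
% Si = 28.09/60.09 × 100 = 46.75%

46.75%


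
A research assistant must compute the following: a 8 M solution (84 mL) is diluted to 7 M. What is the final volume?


C1V1 = C2V2
8 × 84 = 7 × V2
V2 = 672/7 = 96.0 mL

96.0 mL


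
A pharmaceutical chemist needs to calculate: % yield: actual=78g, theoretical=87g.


% yield = actual/theoretical × 100
= 78/87 × 100
= 89.66%

89.66%


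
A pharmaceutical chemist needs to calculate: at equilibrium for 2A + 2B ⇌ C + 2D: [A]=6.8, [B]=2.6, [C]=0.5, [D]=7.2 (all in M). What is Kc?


Kc = [C][D]^2/([A]^2[B]^2)
= (0.5^1 × 7.2^2)/(6.8^2 × 2.6^2)
= 25.92/312.5824
= 0.08292

0.08292


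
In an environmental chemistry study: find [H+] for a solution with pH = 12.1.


[H+] = 10^(-pH) = 10^(-12.1)
= 7.94×10^-13 M

7.94×10^-13 M


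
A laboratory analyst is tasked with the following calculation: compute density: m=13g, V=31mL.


ρ = mass/volume
= 13/31
= 0.419 g/mL

0.419 g/mL


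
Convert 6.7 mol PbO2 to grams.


M(PbO2) = 239.2 g/mol
mass = n × M = 6.7 × 239.2 = 1602.64 g

1602.64 g


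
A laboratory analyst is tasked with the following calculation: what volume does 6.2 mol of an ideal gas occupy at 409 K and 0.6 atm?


PV = nRT  (R = 0.08206 L·atm/(mol·K))
V = nRT/P = 6.2×0.08206×409/0.6
= 346.813 L

346.813 L


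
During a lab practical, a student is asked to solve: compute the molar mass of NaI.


M(NaI) = 1×22.99 + 1×126.9
= 22.99 + 126.9
= 149.89 g/mol

149.89 g/mol


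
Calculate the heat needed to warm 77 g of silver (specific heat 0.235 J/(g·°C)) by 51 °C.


q = mcΔT = 77 × 0.235 × 51
= 922.85 J

922.85 J


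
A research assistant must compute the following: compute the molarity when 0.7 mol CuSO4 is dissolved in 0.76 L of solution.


M = n/V = 0.7/0.76 = 0.921 mol/L

0.921 M


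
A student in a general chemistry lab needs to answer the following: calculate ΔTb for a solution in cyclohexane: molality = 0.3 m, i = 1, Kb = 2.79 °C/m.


ΔTb = Kb × m × i
= 2.79 × 0.3 × 1
= 0.837 °C

0.837 °C


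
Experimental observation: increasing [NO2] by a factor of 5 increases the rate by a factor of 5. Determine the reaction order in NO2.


rate ∝ [NO2]^n
5^n = 5 → n = 1
Order in NO2: 1

1


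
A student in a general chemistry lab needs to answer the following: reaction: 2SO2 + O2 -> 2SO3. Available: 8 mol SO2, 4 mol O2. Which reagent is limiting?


Mole ratio available / coefficient:
  SO2: 8/2 = 4.000
  O2: 4/1 = 4.000
Smaller ratio is limiting.

neither (stoichiometric); SO2 and O2 are fully consumed


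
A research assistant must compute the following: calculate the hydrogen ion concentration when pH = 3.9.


[H+] = 10^(-pH) = 10^(-3.9)
= 1.26×10^-4 M

1.26×10^-4 M


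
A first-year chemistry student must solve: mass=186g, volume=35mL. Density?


ρ = mass/volume
= 186/35
= 5.314 g/mL

5.314 g/mL


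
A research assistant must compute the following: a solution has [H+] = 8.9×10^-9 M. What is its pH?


pH = -log10([H+]) = -log10(8.9×10^-9)
= 9 - log10(8.9)
= 9 - 0.95
= 8.05

8.05


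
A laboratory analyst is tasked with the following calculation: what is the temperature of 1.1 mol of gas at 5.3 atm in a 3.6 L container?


PV = nRT  (R = 0.08206 L·atm/(mol·K))
T = PV/(nR) = 5.3×3.6/(1.1×0.08206)
= 19.08/0.090266
= 211.38 K

211.38 K


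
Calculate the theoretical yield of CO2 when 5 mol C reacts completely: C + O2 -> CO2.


Mole ratio CO2:C = 1:1
n(CO2) = 5 × 1/1 = 5.000 mol
mass = 5.000 × 44.01 = 220.05 g

220.05 g


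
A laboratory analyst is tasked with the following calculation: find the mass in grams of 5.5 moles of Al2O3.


M(Al2O3) = 101.96 g/mol
mass = n × M = 5.5 × 101.96 = 560.78 g

560.78 g


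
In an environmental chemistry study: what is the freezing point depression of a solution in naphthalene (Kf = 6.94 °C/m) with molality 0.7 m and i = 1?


ΔTf = Kf × m × i
= 6.94 × 0.7 × 1
= 4.858 °C

4.858 °C


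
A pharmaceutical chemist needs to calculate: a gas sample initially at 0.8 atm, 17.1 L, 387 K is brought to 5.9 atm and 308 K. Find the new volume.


P1V1/T1 = P2V2/T2
V2 = P1V1T2/(T1P2)
= 0.8×17.1×308/(387×5.9)
= 1.845 L

1.845 L


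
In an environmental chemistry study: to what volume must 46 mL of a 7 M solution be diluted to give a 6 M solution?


C1V1 = C2V2
7 × 46 = 6 × V2
V2 = 322/6 = 53.67 mL

53.67 mL


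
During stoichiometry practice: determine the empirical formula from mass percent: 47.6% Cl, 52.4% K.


Assume 100 g sample. Moles of each element:
  Cl: 47.6/35.45 = 1.343 mol
  K: 52.4/39.1 = 1.34 mol
Divide by smallest (1.34):
  Cl: 1.343/1.34 = 1.0
  K: 1.34/1.34 = 1.0
Empirical formula: KCl

KCl


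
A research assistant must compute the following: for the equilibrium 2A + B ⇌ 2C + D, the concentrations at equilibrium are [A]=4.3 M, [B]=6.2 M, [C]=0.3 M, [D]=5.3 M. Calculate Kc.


Kc = [C]^2[D]/([A]^2[B])
= (0.3^2 × 5.3^1)/(4.3^2 × 6.2^1)
= 0.477/114.638
= 0.004161

0.004161


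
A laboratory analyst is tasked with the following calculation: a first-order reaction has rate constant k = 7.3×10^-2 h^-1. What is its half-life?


t½ = ln2/k = 0.693147/(7.3×10^-2 h^-1)
= 9.495 h

9.495 h


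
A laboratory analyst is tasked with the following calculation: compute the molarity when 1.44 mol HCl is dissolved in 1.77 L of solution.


M = n/V = 1.44/1.77 = 0.814 mol/L

0.814 M


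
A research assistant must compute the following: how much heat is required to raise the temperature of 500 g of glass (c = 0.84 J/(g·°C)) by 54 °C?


q = mcΔT = 500 × 0.84 × 54
= 22680.00 J

22680.00 J


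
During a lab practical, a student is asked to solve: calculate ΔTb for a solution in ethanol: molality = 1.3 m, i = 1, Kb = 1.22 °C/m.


ΔTb = Kb × m × i
= 1.22 × 1.3 × 1
= 1.586 °C

1.586 °C


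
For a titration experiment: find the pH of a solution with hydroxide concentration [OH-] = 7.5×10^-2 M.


pOH = -log10([OH-]) = -log10(7.5×10^-2)
= 2 - log10(7.5) = 1.12
pH = 14 - pOH = 14 - 1.12 = 12.88

12.88


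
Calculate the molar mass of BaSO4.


M(BaSO4) = 1×137.33 + 1×32.07 + 4×16.0
= 137.33 + 32.07 + 64.0
= 233.4 g/mol

233.4 g/mol


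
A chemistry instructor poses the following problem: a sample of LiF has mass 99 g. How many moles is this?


M(LiF) = 25.94 g/mol
n = mass/M = 99/25.94 = 3.8165 mol

3.8165 mol


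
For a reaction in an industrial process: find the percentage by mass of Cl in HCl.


M(HCl) = 1×1.008 + 1×35.45 = 36.458 g/mol
Mass of Cl = 1 × 35.45 = 35.45 g/mol
% Cl = 35.45/36.458 × 100 = 97.24%

97.24%


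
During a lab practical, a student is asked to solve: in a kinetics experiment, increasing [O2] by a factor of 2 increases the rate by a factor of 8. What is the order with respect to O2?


rate ∝ [O2]^n
2^n = 8 → n = 3
Order in O2: 3

3


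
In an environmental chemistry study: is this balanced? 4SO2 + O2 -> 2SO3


Equation: 4SO2 + O2 -> 2SO3
Check atoms: O: 10≠6, S: 4≠2
Not balanced

No, not balanced


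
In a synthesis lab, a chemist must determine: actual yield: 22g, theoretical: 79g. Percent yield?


% yield = actual/theoretical × 100
= 22/79 × 100
= 27.85%

27.85%


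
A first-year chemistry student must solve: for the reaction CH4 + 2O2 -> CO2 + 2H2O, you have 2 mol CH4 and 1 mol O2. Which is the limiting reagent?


Mole ratio available / coefficient:
  CH4: 2/1 = 2.000
  O2: 1/2 = 0.500
Smaller ratio is limiting.

O2


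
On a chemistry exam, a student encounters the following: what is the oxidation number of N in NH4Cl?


x + 4(+1) + (-1) = 0, so x = -3
Oxidation number: -3

-3


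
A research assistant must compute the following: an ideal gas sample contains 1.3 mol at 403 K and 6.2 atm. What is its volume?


PV = nRT  (R = 0.08206 L·atm/(mol·K))
V = nRT/P = 1.3×0.08206×403/6.2
= 6.934 L

6.934 L


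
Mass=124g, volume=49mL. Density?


ρ = mass/volume
= 124/49
= 2.531 g/mL

2.531 g/mL


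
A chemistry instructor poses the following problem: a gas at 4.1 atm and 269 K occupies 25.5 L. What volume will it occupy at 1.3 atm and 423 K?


P1V1/T1 = P2V2/T2
V2 = P1V1T2/(T1P2)
= 4.1×25.5×423/(269×1.3)
= 126.465 L

126.465 L


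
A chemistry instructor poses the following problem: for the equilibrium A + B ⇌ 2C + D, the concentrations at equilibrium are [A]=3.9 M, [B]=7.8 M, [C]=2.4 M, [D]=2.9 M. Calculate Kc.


Kc = [C]^2[D]/([A][B])
= (2.4^2 × 2.9^1)/(3.9^1 × 7.8^1)
= 16.704/30.42
= 0.5491

0.5491


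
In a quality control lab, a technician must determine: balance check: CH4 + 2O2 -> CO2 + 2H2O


Equation: CH4 + 2O2 -> CO2 + 2H2O
Check atoms: C: 1=1, H: 4=4, O: 4=4
Balanced

Yes, balanced


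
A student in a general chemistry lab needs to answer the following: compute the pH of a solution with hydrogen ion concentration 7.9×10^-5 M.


pH = -log10([H+]) = -log10(7.9×10^-5)
= 5 - log10(7.9)
= 5 - 0.9
= 4.1

4.1


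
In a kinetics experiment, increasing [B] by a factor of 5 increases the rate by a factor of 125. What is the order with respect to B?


rate ∝ [B]^n
5^n = 125 → n = 3
Order in B: 3

3


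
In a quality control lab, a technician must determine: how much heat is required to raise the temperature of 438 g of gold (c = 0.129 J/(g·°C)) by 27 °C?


q = mcΔT = 438 × 0.129 × 27
= 1525.55 J

1525.55 J


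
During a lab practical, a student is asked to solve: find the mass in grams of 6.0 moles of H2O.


M(H2O) = 18.02 g/mol
mass = n × M = 6.0 × 18.02 = 108.12 g

108.12 g


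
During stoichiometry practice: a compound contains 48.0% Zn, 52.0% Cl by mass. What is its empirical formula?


Assume 100 g sample. Moles of each element:
  Zn: 48.0/65.38 = 0.734 mol
  Cl: 52.0/35.45 = 1.467 mol
Divide by smallest (0.734):
  Zn: 0.734/0.734 = 1.0
  Cl: 1.467/0.734 = 2.0
Empirical formula: ZnCl2

ZnCl2


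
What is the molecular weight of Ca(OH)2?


M(Ca(OH)2) = 1×40.08 + 2×16.0 + 2×1.008
= 40.08 + 32.0 + 2.02
= 74.1 g/mol

74.1 g/mol


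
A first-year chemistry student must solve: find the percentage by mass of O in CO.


M(CO) = 1×12.01 + 1×16.0 = 28.01 g/mol
Mass of O = 1 × 16.0 = 16.00 g/mol
% O = 16.00/28.01 × 100 = 57.12%

57.12%


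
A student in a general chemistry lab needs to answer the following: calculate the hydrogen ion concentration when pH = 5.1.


[H+] = 10^(-pH) = 10^(-5.1)
= 7.94×10^-6 M

7.94×10^-6 M


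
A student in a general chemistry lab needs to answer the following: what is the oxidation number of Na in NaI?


Group 1 metal: +1
Oxidation number: +1

+1


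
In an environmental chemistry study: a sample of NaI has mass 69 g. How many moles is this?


M(NaI) = 149.89 g/mol
n = mass/M = 69/149.89 = 0.4603 mol

0.4603 mol


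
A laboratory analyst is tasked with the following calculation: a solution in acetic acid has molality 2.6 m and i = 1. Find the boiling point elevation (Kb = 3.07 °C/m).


ΔTb = Kb × m × i
= 3.07 × 2.6 × 1
= 7.982 °C

7.982 °C


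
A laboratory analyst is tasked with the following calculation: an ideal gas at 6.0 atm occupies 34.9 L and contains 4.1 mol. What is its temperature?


PV = nRT  (R = 0.08206 L·atm/(mol·K))
T = PV/(nR) = 6.0×34.9/(4.1×0.08206)
= 209.40/0.336446
= 622.39 K

622.39 K


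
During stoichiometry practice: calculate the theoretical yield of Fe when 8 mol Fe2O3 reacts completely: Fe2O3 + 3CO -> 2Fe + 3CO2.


Mole ratio Fe:Fe2O3 = 2:1
n(Fe) = 8 × 2/1 = 16.000 mol
mass = 16.000 × 55.85 = 893.6 g

893.6 g


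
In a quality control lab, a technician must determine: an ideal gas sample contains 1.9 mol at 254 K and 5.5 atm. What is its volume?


PV = nRT  (R = 0.08206 L·atm/(mol·K))
V = nRT/P = 1.9×0.08206×254/5.5
= 7.2 L

7.2 L


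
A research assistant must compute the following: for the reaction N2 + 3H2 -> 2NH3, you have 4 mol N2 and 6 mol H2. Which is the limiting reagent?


Mole ratio available / coefficient:
  N2: 4/1 = 4.000
  H2: 6/3 = 2.000
Smaller ratio is limiting.

H2


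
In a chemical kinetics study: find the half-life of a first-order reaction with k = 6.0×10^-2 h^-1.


t½ = ln2/k = 0.693147/(6.0×10^-2 h^-1)
= 11.55 h

11.55 h


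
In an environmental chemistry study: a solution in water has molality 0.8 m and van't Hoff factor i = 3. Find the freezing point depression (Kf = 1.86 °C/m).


ΔTf = Kf × m × i
= 1.86 × 0.8 × 3
= 4.464 °C

4.464 °C


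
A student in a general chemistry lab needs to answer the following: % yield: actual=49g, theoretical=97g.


% yield = actual/theoretical × 100
= 49/97 × 100
= 50.52%

50.52%


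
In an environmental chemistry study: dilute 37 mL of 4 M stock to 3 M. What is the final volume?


C1V1 = C2V2
4 × 37 = 3 × V2
V2 = 148/3 = 49.33 mL

49.33 mL


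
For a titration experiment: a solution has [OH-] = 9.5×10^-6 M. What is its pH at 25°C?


pOH = -log10([OH-]) = -log10(9.5×10^-6)
= 6 - log10(9.5) = 5.02
pH = 14 - pOH = 14 - 5.02 = 8.98

8.98


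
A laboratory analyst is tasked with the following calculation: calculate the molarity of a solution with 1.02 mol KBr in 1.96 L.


M = n/V = 1.02/1.96 = 0.520 mol/L

0.520 M


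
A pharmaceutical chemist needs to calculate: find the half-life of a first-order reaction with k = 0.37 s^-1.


t½ = ln2/k = 0.693147/(0.37 s^-1)
= 1.873 s

1.873 s


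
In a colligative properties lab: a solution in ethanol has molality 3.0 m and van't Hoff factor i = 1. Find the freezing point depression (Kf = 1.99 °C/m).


ΔTf = Kf × m × i
= 1.99 × 3.0 × 1
= 5.97 °C

5.97 °C


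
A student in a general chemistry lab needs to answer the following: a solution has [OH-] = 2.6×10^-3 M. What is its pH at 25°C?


pOH = -log10([OH-]) = -log10(2.6×10^-3)
= 3 - log10(2.6) = 2.59
pH = 14 - pOH = 14 - 2.59 = 11.41

11.41


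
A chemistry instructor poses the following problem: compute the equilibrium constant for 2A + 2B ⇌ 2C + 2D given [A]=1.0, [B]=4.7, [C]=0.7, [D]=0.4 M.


Kc = [C]^2[D]^2/([A]^2[B]^2)
= (0.7^2 × 0.4^2)/(1.0^2 × 4.7^2)
= 0.0784/22.09
= 0.003549

0.003549


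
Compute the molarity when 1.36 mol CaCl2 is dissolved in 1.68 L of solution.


M = n/V = 1.36/1.68 = 0.810 mol/L

0.810 M


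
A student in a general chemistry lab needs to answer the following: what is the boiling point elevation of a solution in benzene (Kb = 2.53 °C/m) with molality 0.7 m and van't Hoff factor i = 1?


ΔTb = Kb × m × i
= 2.53 × 0.7 × 1
= 1.771 °C

1.771 °C


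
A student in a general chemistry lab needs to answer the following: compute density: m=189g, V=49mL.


ρ = mass/volume
= 189/49
= 3.857 g/mL

3.857 g/mL


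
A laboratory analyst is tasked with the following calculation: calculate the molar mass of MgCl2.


M(MgCl2) = 1×24.31 + 2×35.45
= 24.31 + 70.9
= 95.21 g/mol

95.21 g/mol


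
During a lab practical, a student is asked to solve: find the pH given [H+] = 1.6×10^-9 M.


pH = -log10([H+]) = -log10(1.6×10^-9)
= 9 - log10(1.6)
= 9 - 0.2
= 8.8

8.8


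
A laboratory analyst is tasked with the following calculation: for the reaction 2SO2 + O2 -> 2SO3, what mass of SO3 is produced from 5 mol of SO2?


Mole ratio SO3:SO2 = 2:2
n(SO3) = 5 × 2/2 = 5.000 mol
mass = 5.000 × 80.07 = 400.35 g

400.35 g


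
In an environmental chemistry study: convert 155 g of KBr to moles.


M(KBr) = 119.0 g/mol
n = mass/M = 155/119.0 = 1.3025 mol

1.3025 mol


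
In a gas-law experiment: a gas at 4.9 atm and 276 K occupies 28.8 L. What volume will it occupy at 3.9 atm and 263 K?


P1V1/T1 = P2V2/T2
V2 = P1V1T2/(T1P2)
= 4.9×28.8×263/(276×3.9)
= 34.48 L

34.48 L


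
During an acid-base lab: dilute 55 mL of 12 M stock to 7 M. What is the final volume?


C1V1 = C2V2
12 × 55 = 7 × V2
V2 = 660/7 = 94.29 mL

94.29 mL


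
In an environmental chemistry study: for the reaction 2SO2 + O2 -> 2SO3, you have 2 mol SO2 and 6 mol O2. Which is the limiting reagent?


Mole ratio available / coefficient:
  SO2: 2/2 = 1.000
  O2: 6/1 = 6.000
Smaller ratio is limiting.

SO2


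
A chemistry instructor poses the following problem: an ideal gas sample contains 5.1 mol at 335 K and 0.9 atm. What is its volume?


PV = nRT  (R = 0.08206 L·atm/(mol·K))
V = nRT/P = 5.1×0.08206×335/0.9
= 155.777 L

155.777 L


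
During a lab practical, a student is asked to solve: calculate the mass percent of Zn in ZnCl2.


M(ZnCl2) = 1×65.38 + 2×35.45 = 136.28 g/mol
Mass of Zn = 1 × 65.38 = 65.38 g/mol
% Zn = 65.38/136.28 × 100 = 47.97%

47.97%


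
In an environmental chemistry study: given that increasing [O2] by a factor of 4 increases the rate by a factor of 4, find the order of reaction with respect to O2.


rate ∝ [O2]^n
4^n = 4 → n = 1
Order in O2: 1

1


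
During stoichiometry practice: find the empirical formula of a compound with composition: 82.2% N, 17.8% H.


Assume 100 g sample. Moles of each element:
  N: 82.2/14.01 = 5.867 mol
  H: 17.8/1.008 = 17.659 mol
Divide by smallest (5.867):
  N: 5.867/5.867 = 1.0
  H: 17.659/5.867 = 3.01
Empirical formula: NH3

NH3


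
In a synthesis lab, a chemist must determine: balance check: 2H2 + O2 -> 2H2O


Equation: 2H2 + O2 -> 2H2O
Check atoms: H: 4=4, O: 2=2
Balanced

Yes, balanced


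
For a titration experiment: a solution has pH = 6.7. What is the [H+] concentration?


[H+] = 10^(-pH) = 10^(-6.7)
= 2.0×10^-7 M

2.0×10^-7 M


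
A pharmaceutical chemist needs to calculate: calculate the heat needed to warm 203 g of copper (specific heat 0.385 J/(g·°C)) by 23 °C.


q = mcΔT = 203 × 0.385 × 23
= 1797.57 J

1797.57 J


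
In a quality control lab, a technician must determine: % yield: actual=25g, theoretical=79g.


% yield = actual/theoretical × 100
= 25/79 × 100
= 31.65%

31.65%


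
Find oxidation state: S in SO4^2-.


x + 4(-2) = -2, so x = +6
Oxidation number: +6

+6


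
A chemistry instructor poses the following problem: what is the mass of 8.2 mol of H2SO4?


M(H2SO4) = 98.09 g/mol
mass = n × M = 8.2 × 98.09 = 804.34 g

804.34 g


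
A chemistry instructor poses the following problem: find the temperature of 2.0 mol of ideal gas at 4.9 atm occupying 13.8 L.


PV = nRT  (R = 0.08206 L·atm/(mol·K))
T = PV/(nR) = 4.9×13.8/(2.0×0.08206)
= 67.62/0.164120
= 412.02 K

412.02 K


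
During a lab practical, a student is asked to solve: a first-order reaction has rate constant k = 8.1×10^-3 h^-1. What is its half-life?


t½ = ln2/k = 0.693147/(8.1×10^-3 h^-1)
= 85.57 h

85.57 h


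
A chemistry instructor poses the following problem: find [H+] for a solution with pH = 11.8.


[H+] = 10^(-pH) = 10^(-11.8)
= 1.58×10^-12 M

1.58×10^-12 M


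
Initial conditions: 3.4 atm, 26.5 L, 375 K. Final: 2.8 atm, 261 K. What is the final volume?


P1V1/T1 = P2V2/T2
V2 = P1V1T2/(T1P2)
= 3.4×26.5×261/(375×2.8)
= 22.396 L

22.396 L


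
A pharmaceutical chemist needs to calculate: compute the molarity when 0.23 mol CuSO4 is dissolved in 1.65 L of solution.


M = n/V = 0.23/1.65 = 0.139 mol/L

0.139 M


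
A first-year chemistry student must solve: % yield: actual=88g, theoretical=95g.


% yield = actual/theoretical × 100
= 88/95 × 100
= 92.63%

92.63%


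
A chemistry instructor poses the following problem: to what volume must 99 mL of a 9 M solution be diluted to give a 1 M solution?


C1V1 = C2V2
9 × 99 = 1 × V2
V2 = 891/1 = 891.0 mL

891.0 mL


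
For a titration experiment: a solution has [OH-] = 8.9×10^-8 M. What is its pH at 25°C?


pOH = -log10([OH-]) = -log10(8.9×10^-8)
= 8 - log10(8.9) = 7.05
pH = 14 - pOH = 14 - 7.05 = 6.95

6.95


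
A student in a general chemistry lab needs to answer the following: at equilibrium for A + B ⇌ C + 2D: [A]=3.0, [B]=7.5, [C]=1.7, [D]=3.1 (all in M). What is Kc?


Kc = [C][D]^2/([A][B])
= (1.7^1 × 3.1^2)/(3.0^1 × 7.5^1)
= 16.337/22.5
= 0.7261

0.7261


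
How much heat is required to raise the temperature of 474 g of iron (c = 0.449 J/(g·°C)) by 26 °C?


q = mcΔT = 474 × 0.449 × 26
= 5533.48 J

5533.48 J


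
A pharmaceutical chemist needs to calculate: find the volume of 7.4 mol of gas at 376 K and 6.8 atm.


PV = nRT  (R = 0.08206 L·atm/(mol·K))
V = nRT/P = 7.4×0.08206×376/6.8
= 33.577 L

33.577 L


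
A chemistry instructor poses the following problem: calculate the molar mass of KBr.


M(KBr) = 1×39.1 + 1×79.9
= 39.1 + 79.9
= 119.0 g/mol

119.0 g/mol


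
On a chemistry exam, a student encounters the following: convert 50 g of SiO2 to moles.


M(SiO2) = 60.09 g/mol
n = mass/M = 50/60.09 = 0.8321 mol

0.8321 mol


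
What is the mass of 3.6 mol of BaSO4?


M(BaSO4) = 233.4 g/mol
mass = n × M = 3.6 × 233.4 = 840.24 g

840.24 g


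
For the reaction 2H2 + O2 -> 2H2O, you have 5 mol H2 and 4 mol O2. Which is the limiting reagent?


Mole ratio available / coefficient:
  H2: 5/2 = 2.500
  O2: 4/1 = 4.000
Smaller ratio is limiting.

H2


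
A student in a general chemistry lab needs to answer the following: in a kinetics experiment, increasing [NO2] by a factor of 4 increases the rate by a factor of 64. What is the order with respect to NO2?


rate ∝ [NO2]^n
4^n = 64 → n = 3
Order in NO2: 3

3


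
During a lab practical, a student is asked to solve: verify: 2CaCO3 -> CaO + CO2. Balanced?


Equation: 2CaCO3 -> CaO + CO2
Check atoms: C: 2≠1, Ca: 2≠1, O: 6≠3
Not balanced

No, not balanced


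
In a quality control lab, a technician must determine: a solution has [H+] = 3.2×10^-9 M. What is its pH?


pH = -log10([H+]) = -log10(3.2×10^-9)
= 9 - log10(3.2)
= 9 - 0.51
= 8.49

8.49


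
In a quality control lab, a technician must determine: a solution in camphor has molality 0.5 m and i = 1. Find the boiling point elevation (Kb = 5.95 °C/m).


ΔTb = Kb × m × i
= 5.95 × 0.5 × 1
= 2.975 °C

2.975 °C


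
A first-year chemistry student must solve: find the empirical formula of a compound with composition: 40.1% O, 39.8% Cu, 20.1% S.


Assume 100 g sample. Moles of each element:
  O: 40.1/16.0 = 2.506 mol
  Cu: 39.8/63.55 = 0.626 mol
  S: 20.1/32.07 = 0.627 mol
Divide by smallest (0.626):
  O: 2.506/0.626 = 4.0
  Cu: 0.626/0.626 = 1.0
  S: 0.627/0.626 = 1.0
Empirical formula: CuSO4

CuSO4


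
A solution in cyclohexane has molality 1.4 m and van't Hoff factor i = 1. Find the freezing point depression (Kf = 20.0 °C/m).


ΔTf = Kf × m × i
= 20.0 × 1.4 × 1
= 28.0 °C

28.0 °C


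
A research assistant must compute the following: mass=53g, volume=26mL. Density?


ρ = mass/volume
= 53/26
= 2.038 g/mL

2.038 g/mL


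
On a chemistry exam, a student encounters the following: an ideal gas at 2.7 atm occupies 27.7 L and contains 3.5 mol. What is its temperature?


PV = nRT  (R = 0.08206 L·atm/(mol·K))
T = PV/(nR) = 2.7×27.7/(3.5×0.08206)
= 74.79/0.287210
= 260.40 K

260.40 K


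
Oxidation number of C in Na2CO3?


2(+1) + x + 3(-2) = 0, so x = +4
Oxidation number: +4

+4


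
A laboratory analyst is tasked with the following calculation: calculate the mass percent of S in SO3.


M(SO3) = 1×32.07 + 3×16.0 = 80.07 g/mol
Mass of S = 1 × 32.07 = 32.07 g/mol
% S = 32.07/80.07 × 100 = 40.05%

40.05%


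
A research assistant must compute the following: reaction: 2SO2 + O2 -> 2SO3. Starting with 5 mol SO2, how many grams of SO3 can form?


Mole ratio SO3:SO2 = 2:2
n(SO3) = 5 × 2/2 = 5.000 mol
mass = 5.000 × 80.07 = 400.35 g

400.35 g


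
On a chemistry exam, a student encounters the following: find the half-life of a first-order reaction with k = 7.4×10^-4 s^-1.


t½ = ln2/k = 0.693147/(7.4×10^-4 s^-1)
= 936.7 s

936.7 s


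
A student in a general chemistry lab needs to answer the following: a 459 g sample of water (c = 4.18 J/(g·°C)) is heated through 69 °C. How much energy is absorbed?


q = mcΔT = 459 × 4.18 × 69
= 132384.78 J

132384.78 J


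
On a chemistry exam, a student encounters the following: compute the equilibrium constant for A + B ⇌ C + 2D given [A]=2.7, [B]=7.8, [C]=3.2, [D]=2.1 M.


Kc = [C][D]^2/([A][B])
= (3.2^1 × 2.1^2)/(2.7^1 × 7.8^1)
= 14.112/21.06
= 0.6701

0.6701


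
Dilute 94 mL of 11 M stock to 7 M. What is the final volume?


C1V1 = C2V2
11 × 94 = 7 × V2
V2 = 1034/7 = 147.71 mL

147.71 mL


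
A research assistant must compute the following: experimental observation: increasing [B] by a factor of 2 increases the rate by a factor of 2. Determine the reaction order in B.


rate ∝ [B]^n
2^n = 2 → n = 1
Order in B: 1

1


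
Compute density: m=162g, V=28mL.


ρ = mass/volume
= 162/28
= 5.786 g/mL

5.786 g/mL


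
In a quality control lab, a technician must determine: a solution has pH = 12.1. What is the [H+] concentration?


[H+] = 10^(-pH) = 10^(-12.1)
= 7.94×10^-13 M

7.94×10^-13 M


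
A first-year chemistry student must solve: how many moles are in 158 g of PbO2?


M(PbO2) = 239.2 g/mol
n = mass/M = 158/239.2 = 0.6605 mol

0.6605 mol


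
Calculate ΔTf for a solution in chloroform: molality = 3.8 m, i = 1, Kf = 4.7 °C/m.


ΔTf = Kf × m × i
= 4.7 × 3.8 × 1
= 17.86 °C

17.86 °C


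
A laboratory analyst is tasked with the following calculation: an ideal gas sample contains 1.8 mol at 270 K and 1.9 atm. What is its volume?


PV = nRT  (R = 0.08206 L·atm/(mol·K))
V = nRT/P = 1.8×0.08206×270/1.9
= 20.99 L

20.99 L


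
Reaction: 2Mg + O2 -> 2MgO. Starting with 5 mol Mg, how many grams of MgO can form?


Mole ratio MgO:Mg = 2:2
n(MgO) = 5 × 2/2 = 5.000 mol
mass = 5.000 × 40.31 = 201.55 g

201.55 g


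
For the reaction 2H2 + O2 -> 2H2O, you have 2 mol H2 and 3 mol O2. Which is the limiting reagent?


Mole ratio available / coefficient:
  H2: 2/2 = 1.000
  O2: 3/1 = 3.000
Smaller ratio is limiting.

H2


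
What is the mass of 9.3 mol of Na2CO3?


M(Na2CO3) = 105.99 g/mol
mass = n × M = 9.3 × 105.99 = 985.71 g

985.71 g


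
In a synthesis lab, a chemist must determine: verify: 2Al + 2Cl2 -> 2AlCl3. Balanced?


Equation: 2Al + 2Cl2 -> 2AlCl3
Check atoms: Al: 2=2, Cl: 4≠6
Not balanced

No, not balanced


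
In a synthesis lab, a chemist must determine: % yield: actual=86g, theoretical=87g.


% yield = actual/theoretical × 100
= 86/87 × 100
= 98.85%

98.85%


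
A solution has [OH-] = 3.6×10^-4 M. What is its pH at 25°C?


pOH = -log10([OH-]) = -log10(3.6×10^-4)
= 4 - log10(3.6) = 3.44
pH = 14 - pOH = 14 - 3.44 = 10.56

10.56


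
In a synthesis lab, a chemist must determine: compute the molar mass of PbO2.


M(PbO2) = 1×207.2 + 2×16.0
= 207.2 + 32.0
= 239.2 g/mol

239.2 g/mol


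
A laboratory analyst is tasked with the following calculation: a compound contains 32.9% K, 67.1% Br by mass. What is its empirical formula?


Assume 100 g sample. Moles of each element:
  K: 32.9/39.1 = 0.841 mol
  Br: 67.1/79.9 = 0.84 mol
Divide by smallest (0.84):
  K: 0.841/0.84 = 1.0
  Br: 0.84/0.84 = 1.0
Empirical formula: KBr

KBr


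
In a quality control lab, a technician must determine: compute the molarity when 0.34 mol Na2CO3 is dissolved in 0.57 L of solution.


M = n/V = 0.34/0.57 = 0.596 mol/L

0.596 M


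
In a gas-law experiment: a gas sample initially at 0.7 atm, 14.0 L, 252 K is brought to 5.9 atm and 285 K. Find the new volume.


P1V1/T1 = P2V2/T2
V2 = P1V1T2/(T1P2)
= 0.7×14.0×285/(252×5.9)
= 1.879 L

1.879 L


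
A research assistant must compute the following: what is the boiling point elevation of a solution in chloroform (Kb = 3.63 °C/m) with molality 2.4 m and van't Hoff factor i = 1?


ΔTb = Kb × m × i
= 3.63 × 2.4 × 1
= 8.712 °C

8.712 °C


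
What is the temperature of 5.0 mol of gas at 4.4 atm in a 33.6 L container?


PV = nRT  (R = 0.08206 L·atm/(mol·K))
T = PV/(nR) = 4.4×33.6/(5.0×0.08206)
= 147.84/0.410300
= 360.32 K

360.32 K


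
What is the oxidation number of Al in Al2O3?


Al is +3
Oxidation number: +3

+3


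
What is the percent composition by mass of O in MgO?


M(MgO) = 1×24.31 + 1×16.0 = 40.31 g/mol
Mass of O = 1 × 16.0 = 16.00 g/mol
% O = 16.00/40.31 × 100 = 39.69%

39.69%


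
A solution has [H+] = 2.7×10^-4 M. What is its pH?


pH = -log10([H+]) = -log10(2.7×10^-4)
= 4 - log10(2.7)
= 4 - 0.43
= 3.57

3.57


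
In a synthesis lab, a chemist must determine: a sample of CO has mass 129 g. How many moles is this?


M(CO) = 28.01 g/mol
n = mass/M = 129/28.01 = 4.6055 mol

4.6055 mol


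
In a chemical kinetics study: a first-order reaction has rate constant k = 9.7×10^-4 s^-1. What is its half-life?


t½ = ln2/k = 0.693147/(9.7×10^-4 s^-1)
= 714.6 s

714.6 s


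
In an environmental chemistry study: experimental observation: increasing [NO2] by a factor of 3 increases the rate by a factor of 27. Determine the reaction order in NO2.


rate ∝ [NO2]^n
3^n = 27 → n = 3
Order in NO2: 3

3


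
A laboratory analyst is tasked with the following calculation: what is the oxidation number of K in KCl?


Group 1 metal: +1
Oxidation number: +1

+1


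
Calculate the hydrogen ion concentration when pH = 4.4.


[H+] = 10^(-pH) = 10^(-4.4)
= 3.98×10^-5 M

3.98×10^-5 M


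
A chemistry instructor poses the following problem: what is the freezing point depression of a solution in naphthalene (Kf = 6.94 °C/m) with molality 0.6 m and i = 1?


ΔTf = Kf × m × i
= 6.94 × 0.6 × 1
= 4.164 °C

4.164 °C


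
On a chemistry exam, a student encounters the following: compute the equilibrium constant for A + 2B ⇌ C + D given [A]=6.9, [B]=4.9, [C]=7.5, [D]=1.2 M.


Kc = [C][D]/([A][B]^2)
= (7.5^1 × 1.2^1)/(6.9^1 × 4.9^2)
= 9/165.669
= 0.05433

0.05433


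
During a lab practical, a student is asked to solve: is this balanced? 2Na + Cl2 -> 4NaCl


Equation: 2Na + Cl2 -> 4NaCl
Check atoms: Cl: 2≠4, Na: 2≠4
Not balanced

No, not balanced


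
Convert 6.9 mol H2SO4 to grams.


M(H2SO4) = 98.09 g/mol
mass = n × M = 6.9 × 98.09 = 676.82 g

676.82 g


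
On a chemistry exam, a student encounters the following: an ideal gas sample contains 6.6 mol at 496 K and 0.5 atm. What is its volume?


PV = nRT  (R = 0.08206 L·atm/(mol·K))
V = nRT/P = 6.6×0.08206×496/0.5
= 537.263 L

537.263 L


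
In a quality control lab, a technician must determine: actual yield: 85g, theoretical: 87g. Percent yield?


% yield = actual/theoretical × 100
= 85/87 × 100
= 97.7%

97.7%


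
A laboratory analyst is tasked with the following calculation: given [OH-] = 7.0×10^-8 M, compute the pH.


pOH = -log10([OH-]) = -log10(7.0×10^-8)
= 8 - log10(7.0) = 7.15
pH = 14 - pOH = 14 - 7.15 = 6.85

6.85


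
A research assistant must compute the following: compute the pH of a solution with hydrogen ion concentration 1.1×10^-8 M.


pH = -log10([H+]) = -log10(1.1×10^-8)
= 8 - log10(1.1)
= 8 - 0.04
= 7.96

7.96


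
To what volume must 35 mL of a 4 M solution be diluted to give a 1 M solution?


C1V1 = C2V2
4 × 35 = 1 × V2
V2 = 140/1 = 140.0 mL

140.0 mL


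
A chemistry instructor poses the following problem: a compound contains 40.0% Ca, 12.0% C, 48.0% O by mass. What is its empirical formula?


Assume 100 g sample. Moles of each element:
  Ca: 40.0/40.08 = 0.998 mol
  C: 12.0/12.01 = 0.999 mol
  O: 48.0/16.0 = 3.0 mol
Divide by smallest (0.998):
  Ca: 0.998/0.998 = 1.0
  C: 0.999/0.998 = 1.0
  O: 3.0/0.998 = 3.01
Empirical formula: CaCO3

CaCO3


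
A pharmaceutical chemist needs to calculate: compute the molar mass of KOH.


M(KOH) = 1×39.1 + 1×16.0 + 1×1.008
= 39.1 + 16.0 + 1.01
= 56.11 g/mol

56.11 g/mol


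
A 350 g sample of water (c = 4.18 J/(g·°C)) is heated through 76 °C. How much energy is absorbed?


q = mcΔT = 350 × 4.18 × 76
= 111188.00 J

111188.00 J


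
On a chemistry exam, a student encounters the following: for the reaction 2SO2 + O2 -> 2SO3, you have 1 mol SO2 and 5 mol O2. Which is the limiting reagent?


Mole ratio available / coefficient:
  SO2: 1/2 = 0.500
  O2: 5/1 = 5.000
Smaller ratio is limiting.

SO2


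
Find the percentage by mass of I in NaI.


M(NaI) = 1×22.99 + 1×126.9 = 149.89 g/mol
Mass of I = 1 × 126.9 = 126.90 g/mol
% I = 126.90/149.89 × 100 = 84.66%

84.66%


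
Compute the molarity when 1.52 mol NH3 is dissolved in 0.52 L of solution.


M = n/V = 1.52/0.52 = 2.923 mol/L

2.923 M


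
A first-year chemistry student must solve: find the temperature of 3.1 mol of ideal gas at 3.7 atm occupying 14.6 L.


PV = nRT  (R = 0.08206 L·atm/(mol·K))
T = PV/(nR) = 3.7×14.6/(3.1×0.08206)
= 54.02/0.254386
= 212.35 K

212.35 K


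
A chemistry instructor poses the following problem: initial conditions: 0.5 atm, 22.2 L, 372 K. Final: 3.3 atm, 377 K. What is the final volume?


P1V1/T1 = P2V2/T2
V2 = P1V1T2/(T1P2)
= 0.5×22.2×377/(372×3.3)
= 3.409 L

3.409 L


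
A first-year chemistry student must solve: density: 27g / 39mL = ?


ρ = mass/volume
= 27/39
= 0.692 g/mL

0.692 g/mL


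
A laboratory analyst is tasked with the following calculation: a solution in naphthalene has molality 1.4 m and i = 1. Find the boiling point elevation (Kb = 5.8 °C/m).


ΔTb = Kb × m × i
= 5.8 × 1.4 × 1
= 8.12 °C

8.12 °C


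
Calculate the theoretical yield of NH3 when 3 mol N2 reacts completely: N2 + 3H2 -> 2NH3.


Mole ratio NH3:N2 = 2:1
n(NH3) = 3 × 2/1 = 6.000 mol
mass = 6.000 × 17.03 = 102.18 g

102.18 g


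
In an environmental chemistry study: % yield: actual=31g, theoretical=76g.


% yield = actual/theoretical × 100
= 31/76 × 100
= 40.79%

40.79%


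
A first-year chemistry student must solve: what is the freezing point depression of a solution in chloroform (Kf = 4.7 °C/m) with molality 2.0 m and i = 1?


ΔTf = Kf × m × i
= 4.7 × 2.0 × 1
= 9.4 °C

9.4 °C


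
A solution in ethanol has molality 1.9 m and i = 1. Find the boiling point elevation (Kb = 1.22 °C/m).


ΔTb = Kb × m × i
= 1.22 × 1.9 × 1
= 2.318 °C

2.318 °C


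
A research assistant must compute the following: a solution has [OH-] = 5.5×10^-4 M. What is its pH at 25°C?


pOH = -log10([OH-]) = -log10(5.5×10^-4)
= 4 - log10(5.5) = 3.26
pH = 14 - pOH = 14 - 3.26 = 10.74

10.74


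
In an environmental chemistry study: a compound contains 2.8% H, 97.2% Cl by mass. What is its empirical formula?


Assume 100 g sample. Moles of each element:
  H: 2.8/1.008 = 2.778 mol
  Cl: 97.2/35.45 = 2.742 mol
Divide by smallest (2.742):
  H: 2.778/2.742 = 1.01
  Cl: 2.742/2.742 = 1.0
Empirical formula: HCl

HCl


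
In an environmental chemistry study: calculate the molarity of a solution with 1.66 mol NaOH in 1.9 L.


M = n/V = 1.66/1.9 = 0.874 mol/L

0.874 M


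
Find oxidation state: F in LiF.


F is always -1
Oxidation number: -1

-1


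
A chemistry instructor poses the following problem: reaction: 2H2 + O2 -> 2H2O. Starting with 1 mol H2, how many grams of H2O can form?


Mole ratio H2O:H2 = 2:2
n(H2O) = 1 × 2/2 = 1.000 mol
mass = 1.000 × 18.02 = 18.02 g

18.02 g


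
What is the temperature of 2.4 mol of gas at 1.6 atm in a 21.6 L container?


PV = nRT  (R = 0.08206 L·atm/(mol·K))
T = PV/(nR) = 1.6×21.6/(2.4×0.08206)
= 34.56/0.196944
= 175.48 K

175.48 K


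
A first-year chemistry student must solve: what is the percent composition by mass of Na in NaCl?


M(NaCl) = 1×22.99 + 1×35.45 = 58.44 g/mol
Mass of Na = 1 × 22.99 = 22.99 g/mol
% Na = 22.99/58.44 × 100 = 39.34%

39.34%


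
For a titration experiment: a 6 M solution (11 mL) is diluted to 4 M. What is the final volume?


C1V1 = C2V2
6 × 11 = 4 × V2
V2 = 66/4 = 16.5 mL

16.5 mL


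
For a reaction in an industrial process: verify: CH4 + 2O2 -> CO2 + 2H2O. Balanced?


Equation: CH4 + 2O2 -> CO2 + 2H2O
Check atoms: C: 1=1, H: 4=4, O: 4=4
Balanced

Yes, balanced


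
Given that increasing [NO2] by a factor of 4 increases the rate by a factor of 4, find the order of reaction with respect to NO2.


rate ∝ [NO2]^n
4^n = 4 → n = 1
Order in NO2: 1

1
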